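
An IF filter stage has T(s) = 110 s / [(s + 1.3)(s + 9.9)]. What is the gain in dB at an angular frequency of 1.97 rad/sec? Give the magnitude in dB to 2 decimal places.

19.18 dB

|j1.97| = 1.97
|j1.97 + 1.3| = √(1.97² + 1.3²) = 2.36
|j1.97 + 9.9| = √(1.97² + 9.9²) = 10.09
|T(j1.97)| = 110 × 1.97 / (2.36 × 10.09) = 9.0955
20 log₁₀(9.0955) = 19.177 dB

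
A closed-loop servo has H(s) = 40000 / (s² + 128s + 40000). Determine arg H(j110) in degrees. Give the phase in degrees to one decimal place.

-26.8°

∠[(j110)² + 128(j110) + 40000] = ∠[27900 + j14080] = 26.78°
∠H(j110) = −26.78° = -26.78°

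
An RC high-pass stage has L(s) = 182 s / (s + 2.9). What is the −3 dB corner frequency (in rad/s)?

2.9 rad/s

For a single-pole high-pass, the −3 dB point is at the pole: ω = 2.9 rad/s.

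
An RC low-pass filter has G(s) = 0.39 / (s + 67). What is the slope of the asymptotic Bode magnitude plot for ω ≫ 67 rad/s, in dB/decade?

With 0 zeros and 1 pole, the high-frequency asymptotic slope is 20 × (0 − 1) = -20 dB/decade.

-20 dB/decade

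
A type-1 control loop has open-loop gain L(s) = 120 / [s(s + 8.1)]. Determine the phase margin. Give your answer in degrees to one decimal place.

40.2°

Gain crossover: |L(jω)| = 1 at ω ≈ 9.57 rad/s.
∠L(j9.57) = −90° − arctan(9.57/8.1) ≈ -139.76°
PM = 180° + (-139.76°) = 40.24°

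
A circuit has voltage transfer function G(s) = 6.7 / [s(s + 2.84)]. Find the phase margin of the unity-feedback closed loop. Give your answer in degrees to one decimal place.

55.6°

Gain crossover: |G(jω)| = 1 at ω ≈ 1.95 rad/s.
∠G(j1.95) = −90° − arctan(1.95/2.84) ≈ -124.42°
PM = 180° + (-124.42°) = 55.58°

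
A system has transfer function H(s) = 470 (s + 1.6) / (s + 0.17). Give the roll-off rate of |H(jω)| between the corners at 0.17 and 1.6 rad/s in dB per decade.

In this band the factors already past their corner are: pole at 0.17; net slope = -20 dB/decade.

-20 dB/decade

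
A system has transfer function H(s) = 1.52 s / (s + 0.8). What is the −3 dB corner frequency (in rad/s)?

0.8 rad/s

For a single-pole high-pass, the −3 dB point is at the pole: ω = 0.8 rad/s.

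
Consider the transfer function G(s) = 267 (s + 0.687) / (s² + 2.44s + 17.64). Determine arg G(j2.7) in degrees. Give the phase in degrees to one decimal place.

∠(j2.7 + 0.687) = arctan(2.7/0.687) = 75.72°
∠[(j2.7)² + 2.44(j2.7) + 17.64] = ∠[10.35 + j6.588] = 32.48°
∠G(j2.7) = 75.72° − 32.48° = 43.25°

43.2 deg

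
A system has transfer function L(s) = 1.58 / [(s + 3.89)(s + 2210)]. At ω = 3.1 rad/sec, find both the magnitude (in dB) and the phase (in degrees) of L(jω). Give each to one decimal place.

|L| = -76.8 dB, ∠L = -38.6°

|j3.1 + 3.89| = √(3.1² + 3.89²) = 4.974
|j3.1 + 2210| = √(3.1² + 2210²) = 2210
|L(j3.1)| = 1.58 / (4.974 × 2210) = 0.00014373
20 log₁₀(0.00014373) = -76.85 dB
∠(j3.1 + 3.89) = arctan(3.1/3.89) = 38.55°
∠(j3.1 + 2210) = arctan(3.1/2210) = 0.08°
∠L(j3.1) = − (38.55° + 0.08°) = -38.63°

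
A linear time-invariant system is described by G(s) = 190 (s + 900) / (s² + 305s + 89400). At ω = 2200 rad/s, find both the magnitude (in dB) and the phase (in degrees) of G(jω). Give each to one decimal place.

|G| = -20.5 dB, ∠G = -104.2°

|j2200 + 900| = √(2200² + 900²) = 2377
|(j2200)² + 305(j2200) + 89400| = |-4.7506e+06 + j6.71e+05| = 4.798e+06
|G(j2200)| = 190 × 2377 / 4.798e+06 = 0.094133
20 log₁₀(0.094133) = -20.53 dB
∠(j2200 + 900) = arctan(2200/900) = 67.75°
∠[(j2200)² + 305(j2200) + 89400] = ∠[-4.7506e+06 + j6.71e+05] = 171.96°
∠G(j2200) = 67.75° − 171.96° = -104.21°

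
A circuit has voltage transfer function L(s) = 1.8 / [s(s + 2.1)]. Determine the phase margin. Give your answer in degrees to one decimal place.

Gain crossover: |L(jω)| = 1 at ω ≈ 0.801 rad s⁻¹.
∠L(j0.801) = −90° − arctan(0.801/2.1) ≈ -110.88°
PM = 180° + (-110.88°) = 69.12°

69.1°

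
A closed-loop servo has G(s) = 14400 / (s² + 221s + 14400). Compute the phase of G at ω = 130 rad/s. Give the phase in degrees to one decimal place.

∠[(j130)² + 221(j130) + 14400] = ∠[-2500 + j28730] = 94.97°
∠G(j130) = −94.97° = -94.97°

-95.0°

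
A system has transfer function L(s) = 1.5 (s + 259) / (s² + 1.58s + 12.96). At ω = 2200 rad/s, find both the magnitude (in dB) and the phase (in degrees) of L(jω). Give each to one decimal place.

|j2200 + 259| = √(2200² + 259²) = 2215
|(j2200)² + 1.58(j2200) + 12.96| = |-4.84e+06 + j3476| = 4.84e+06
|L(j2200)| = 1.5 × 2215 / 4.84e+06 = 0.00068653
20 log₁₀(0.00068653) = -63.27 dB
∠(j2200 + 259) = arctan(2200/259) = 83.29°
∠[(j2200)² + 1.58(j2200) + 12.96] = ∠[-4.84e+06 + j3476] = 179.96°
∠L(j2200) = 83.29° − 179.96° = -96.67°

|L| = -63.3 dB, ∠L = -96.7°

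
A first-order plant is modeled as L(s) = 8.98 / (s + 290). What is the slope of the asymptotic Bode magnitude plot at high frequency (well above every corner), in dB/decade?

With 0 zeros and 1 pole, the high-frequency asymptotic slope is 20 × (0 − 1) = -20 dB/decade.

-20 dB/decade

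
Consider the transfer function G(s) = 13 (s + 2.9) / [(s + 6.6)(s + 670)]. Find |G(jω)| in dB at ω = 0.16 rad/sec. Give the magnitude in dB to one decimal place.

-41.4 dB

|j0.16 + 2.9| = √(0.16² + 2.9²) = 2.904
|j0.16 + 6.6| = √(0.16² + 6.6²) = 6.602
|j0.16 + 670| = √(0.16² + 670²) = 670
|G(j0.16)| = 13 × 2.904 / (6.602 × 670) = 0.008536
20 log₁₀(0.008536) = -41.37 dB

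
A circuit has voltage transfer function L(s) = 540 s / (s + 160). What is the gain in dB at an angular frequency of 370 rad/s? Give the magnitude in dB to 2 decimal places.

53.90 dB

|j370| = 370
|j370 + 160| = √(370² + 160²) = 403.1
|L(j370)| = 540 × 370 / 403.1 = 495.64
20 log₁₀(495.64) = 53.903 dB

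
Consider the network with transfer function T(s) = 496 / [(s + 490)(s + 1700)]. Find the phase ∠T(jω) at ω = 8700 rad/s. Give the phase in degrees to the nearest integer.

∠(j8700 + 490) = arctan(8700/490) = 86.78°
∠(j8700 + 1700) = arctan(8700/1700) = 78.94°
∠T(j8700) = − (86.78° + 78.94°) = -165.72°

-166°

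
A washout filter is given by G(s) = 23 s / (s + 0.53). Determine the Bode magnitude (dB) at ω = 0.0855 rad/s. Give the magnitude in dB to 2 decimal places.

|j0.0855| = 0.0855
|j0.0855 + 0.53| = √(0.0855² + 0.53²) = 0.5369
|G(j0.0855)| = 23 × 0.0855 / 0.5369 = 3.663
20 log₁₀(3.663) = 11.277 dB

11.28 dB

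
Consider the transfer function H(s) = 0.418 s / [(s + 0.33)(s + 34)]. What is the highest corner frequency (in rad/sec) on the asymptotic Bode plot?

34 rad/sec

Break frequencies occur at each pole and zero magnitude: 0.33 rad/sec, 34 rad/sec.
The highest is 34 rad/sec.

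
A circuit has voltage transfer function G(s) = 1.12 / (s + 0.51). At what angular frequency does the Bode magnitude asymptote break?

The single real pole at s = −0.51 gives a corner at ω = 0.51 rad/s.

0.51 rad/s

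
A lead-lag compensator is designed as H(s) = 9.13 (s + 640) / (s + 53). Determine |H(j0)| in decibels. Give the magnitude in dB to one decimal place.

H(0) = 9.13 × 640 / 53 = 110.25
20 log₁₀(110.25) = 40.85 dB

40.8 dB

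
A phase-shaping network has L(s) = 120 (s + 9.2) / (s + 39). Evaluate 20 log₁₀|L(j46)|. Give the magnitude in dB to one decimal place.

|j46 + 9.2| = √(46² + 9.2²) = 46.91
|j46 + 39| = √(46² + 39²) = 60.31
|L(j46)| = 120 × 46.91 / 60.31 = 93.344
20 log₁₀(93.344) = 39.40 dB

39.4 dB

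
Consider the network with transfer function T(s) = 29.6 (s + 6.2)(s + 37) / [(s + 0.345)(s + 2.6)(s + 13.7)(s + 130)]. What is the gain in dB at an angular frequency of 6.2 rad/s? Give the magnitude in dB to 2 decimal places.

-18.48 dB

|j6.2 + 6.2| = √(6.2² + 6.2²) = 8.768
|j6.2 + 37| = √(6.2² + 37²) = 37.52
|j6.2 + 0.345| = √(6.2² + 0.345²) = 6.21
|j6.2 + 2.6| = √(6.2² + 2.6²) = 6.723
|j6.2 + 13.7| = √(6.2² + 13.7²) = 15.04
|j6.2 + 130| = √(6.2² + 130²) = 130.1
|T(j6.2)| = 29.6 × 8.768 × 37.52 / (6.21 × 6.723 × 15.04 × 130.1) = 0.11917
20 log₁₀(0.11917) = -18.477 dB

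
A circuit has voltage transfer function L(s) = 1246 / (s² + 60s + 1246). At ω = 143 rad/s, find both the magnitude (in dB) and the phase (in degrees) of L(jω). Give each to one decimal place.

|(j143)² + 60(j143) + 1246| = |-19203 + j8580| = 2.103e+04
|L(j143)| = 1246 / 2.103e+04 = 0.059241
20 log₁₀(0.059241) = -24.55 dB
∠[(j143)² + 60(j143) + 1246] = ∠[-19203 + j8580] = 155.92°
∠L(j143) = −155.92° = -155.92°

|L| = -24.5 dB, ∠L = -155.9°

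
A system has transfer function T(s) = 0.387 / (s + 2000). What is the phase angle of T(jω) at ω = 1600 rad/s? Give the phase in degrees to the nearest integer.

-39°

∠(j1600 + 2000) = arctan(1600/2000) = 38.66°
∠T(j1600) = −38.66° = -38.66°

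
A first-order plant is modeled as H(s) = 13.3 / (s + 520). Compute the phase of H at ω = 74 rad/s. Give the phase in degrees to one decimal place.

∠(j74 + 520) = arctan(74/520) = 8.10°
∠H(j74) = −8.10° = -8.10°

-8.1 deg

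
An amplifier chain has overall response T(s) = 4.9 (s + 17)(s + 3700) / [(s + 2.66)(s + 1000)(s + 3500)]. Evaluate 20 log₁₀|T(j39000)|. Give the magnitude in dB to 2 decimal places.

-78.02 dB

|j39000 + 17| = √(39000² + 17²) = 3.9e+04
|j39000 + 3700| = √(39000² + 3700²) = 3.918e+04
|j39000 + 2.66| = √(39000² + 2.66²) = 3.9e+04
|j39000 + 1000| = √(39000² + 1000²) = 3.901e+04
|j39000 + 3500| = √(39000² + 3500²) = 3.916e+04
|T(j39000)| = 4.9 × 3.9e+04 × 3.918e+04 / (3.9e+04 × 3.901e+04 × 3.916e+04) = 0.00012566
20 log₁₀(0.00012566) = -78.016 dB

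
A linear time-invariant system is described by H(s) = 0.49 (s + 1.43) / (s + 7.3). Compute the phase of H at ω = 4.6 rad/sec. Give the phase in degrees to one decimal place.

∠(j4.6 + 1.43) = arctan(4.6/1.43) = 72.73°
∠(j4.6 + 7.3) = arctan(4.6/7.3) = 32.22°
∠H(j4.6) = 72.73° − 32.22° = 40.51°

40.5°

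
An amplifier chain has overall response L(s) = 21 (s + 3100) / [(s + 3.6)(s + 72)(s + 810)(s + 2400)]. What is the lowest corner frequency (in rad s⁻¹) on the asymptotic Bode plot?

Break frequencies occur at each pole and zero magnitude: 3.6 rad s⁻¹, 72 rad s⁻¹, 810 rad s⁻¹, 2400 rad s⁻¹, 3100 rad s⁻¹.
The lowest is 3.6 rad s⁻¹.

3.6 rad s⁻¹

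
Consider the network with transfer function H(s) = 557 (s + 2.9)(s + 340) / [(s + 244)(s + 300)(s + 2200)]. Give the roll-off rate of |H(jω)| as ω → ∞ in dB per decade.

-20 dB/decade

With 2 zeros and 3 poles, the high-frequency asymptotic slope is 20 × (2 − 3) = -20 dB/decade.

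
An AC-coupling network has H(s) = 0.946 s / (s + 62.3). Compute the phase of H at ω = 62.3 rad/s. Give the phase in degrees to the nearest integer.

45°

∠(j62.3) = 90.00°
∠(j62.3 + 62.3) = arctan(62.3/62.3) = 45.00°
∠H(j62.3) = 90.00° − 45.00° = 45.00°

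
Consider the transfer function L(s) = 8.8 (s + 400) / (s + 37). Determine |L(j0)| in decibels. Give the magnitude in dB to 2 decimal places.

39.57 dB

L(0) = 8.8 × 400 / 37 = 95.135
20 log₁₀(95.135) = 39.567 dB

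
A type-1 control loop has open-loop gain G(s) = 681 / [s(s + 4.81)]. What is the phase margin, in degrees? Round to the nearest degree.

Gain crossover: |G(jω)| = 1 at ω ≈ 25.9 rad/sec.
∠G(j25.9) = −90° − arctan(25.9/4.81) ≈ -169.47°
PM = 180° + (-169.47°) = 10.53°

11°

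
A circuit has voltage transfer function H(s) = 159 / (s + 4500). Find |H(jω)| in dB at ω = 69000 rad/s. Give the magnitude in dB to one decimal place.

|j69000 + 4500| = √(69000² + 4500²) = 6.915e+04
|H(j69000)| = 159 / 6.915e+04 = 0.0022995
20 log₁₀(0.0022995) = -52.77 dB

-52.8 dB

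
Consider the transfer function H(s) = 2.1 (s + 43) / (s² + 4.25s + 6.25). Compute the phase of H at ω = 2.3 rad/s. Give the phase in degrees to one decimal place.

-81.3°

∠(j2.3 + 43) = arctan(2.3/43) = 3.06°
∠[(j2.3)² + 4.25(j2.3) + 6.25] = ∠[0.96 + j9.775] = 84.39°
∠H(j2.3) = 3.06° − 84.39° = -81.33°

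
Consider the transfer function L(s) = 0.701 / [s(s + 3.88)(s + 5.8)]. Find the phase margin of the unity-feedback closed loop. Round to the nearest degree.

89°

Gain crossover: |L(jω)| = 1 at ω ≈ 0.0311 rad/s.
∠L(j0.0311) = −90° − arctan(0.0311/3.88) − arctan(0.0311/5.8) ≈ -90.77°
PM = 180° + (-90.77°) = 89.23°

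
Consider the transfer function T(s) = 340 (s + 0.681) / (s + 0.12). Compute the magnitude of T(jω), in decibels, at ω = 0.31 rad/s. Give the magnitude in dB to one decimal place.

|j0.31 + 0.681| = √(0.31² + 0.681²) = 0.7482
|j0.31 + 0.12| = √(0.31² + 0.12²) = 0.3324
|T(j0.31)| = 340 × 0.7482 / 0.3324 = 765.31
20 log₁₀(765.31) = 57.68 dB

57.7 dB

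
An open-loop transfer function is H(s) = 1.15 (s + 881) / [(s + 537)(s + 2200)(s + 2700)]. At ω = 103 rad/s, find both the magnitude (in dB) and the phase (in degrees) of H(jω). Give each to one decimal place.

|H| = -130.1 dB, ∠H = -9.1°

|j103 + 881| = √(103² + 881²) = 887
|j103 + 537| = √(103² + 537²) = 546.8
|j103 + 2200| = √(103² + 2200²) = 2202
|j103 + 2700| = √(103² + 2700²) = 2702
|H(j103)| = 1.15 × 887 / (546.8 × 2202 × 2702) = 3.1349e-07
20 log₁₀(3.1349e-07) = -130.08 dB
∠(j103 + 881) = arctan(103/881) = 6.67°
∠(j103 + 537) = arctan(103/537) = 10.86°
∠(j103 + 2200) = arctan(103/2200) = 2.68°
∠(j103 + 2700) = arctan(103/2700) = 2.18°
∠H(j103) = 6.67° − (10.86° + 2.68° + 2.18°) = -9.05°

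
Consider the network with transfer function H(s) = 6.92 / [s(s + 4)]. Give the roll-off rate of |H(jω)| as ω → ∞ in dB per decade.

-40 dB/decade

With 0 zeros and 2 poles, the high-frequency asymptotic slope is 20 × (0 − 2) = -40 dB/decade.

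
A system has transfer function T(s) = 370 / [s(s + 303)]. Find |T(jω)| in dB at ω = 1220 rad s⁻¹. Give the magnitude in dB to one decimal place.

|j1220 + 303| = √(1220² + 303²) = 1257
|j1220| = 1220
|T(j1220)| = 370 / (1257 × 1220) = 0.00024126
20 log₁₀(0.00024126) = -72.35 dB

-72.4 dB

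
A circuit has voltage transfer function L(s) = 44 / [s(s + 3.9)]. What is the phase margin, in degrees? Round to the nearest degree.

33 deg

Gain crossover: |L(jω)| = 1 at ω ≈ 6.09 rad/s.
∠L(j6.09) = −90° − arctan(6.09/3.9) ≈ -147.35°
PM = 180° + (-147.35°) = 32.65°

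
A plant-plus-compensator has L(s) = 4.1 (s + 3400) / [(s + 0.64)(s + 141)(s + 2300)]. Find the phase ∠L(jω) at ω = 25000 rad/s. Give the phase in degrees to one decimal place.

∠(j25000 + 3400) = arctan(25000/3400) = 82.26°
∠(j25000 + 0.64) = arctan(25000/0.64) = 90.00°
∠(j25000 + 141) = arctan(25000/141) = 89.68°
∠(j25000 + 2300) = arctan(25000/2300) = 84.74°
∠L(j25000) = 82.26° − (90.00° + 89.68° + 84.74°) = -182.16°

-182.2°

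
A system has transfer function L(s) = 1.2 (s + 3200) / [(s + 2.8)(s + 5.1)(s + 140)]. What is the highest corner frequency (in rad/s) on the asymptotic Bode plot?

Break frequencies occur at each pole and zero magnitude: 2.8 rad/s, 5.1 rad/s, 140 rad/s, 3200 rad/s.
The highest is 3200 rad/s.

3200 rad/s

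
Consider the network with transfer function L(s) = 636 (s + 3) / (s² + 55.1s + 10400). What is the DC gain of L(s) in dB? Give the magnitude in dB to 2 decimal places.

L(0) = 636 × 3 / 10400 = 0.18346
20 log₁₀(0.18346) = -14.729 dB

-14.73 dB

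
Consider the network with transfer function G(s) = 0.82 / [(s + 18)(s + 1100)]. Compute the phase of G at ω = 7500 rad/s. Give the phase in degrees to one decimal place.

-171.5°

∠(j7500 + 18) = arctan(7500/18) = 89.86°
∠(j7500 + 1100) = arctan(7500/1100) = 81.66°
∠G(j7500) = − (89.86° + 81.66°) = -171.52°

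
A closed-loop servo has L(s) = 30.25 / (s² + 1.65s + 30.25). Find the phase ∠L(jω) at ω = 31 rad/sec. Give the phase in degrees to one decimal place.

∠[(j31)² + 1.65(j31) + 30.25] = ∠[-930.75 + j51.15] = 176.85°
∠L(j31) = −176.85° = -176.85°

-176.9°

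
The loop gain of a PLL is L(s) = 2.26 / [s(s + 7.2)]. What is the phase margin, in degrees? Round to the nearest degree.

Gain crossover: |L(jω)| = 1 at ω ≈ 0.314 rad/sec.
∠L(j0.314) = −90° − arctan(0.314/7.2) ≈ -92.49°
PM = 180° + (-92.49°) = 87.51°

88°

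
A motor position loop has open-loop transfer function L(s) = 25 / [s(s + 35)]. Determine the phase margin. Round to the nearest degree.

Gain crossover: |L(jω)| = 1 at ω ≈ 0.714 rad/s.
∠L(j0.714) = −90° − arctan(0.714/35) ≈ -91.17°
PM = 180° + (-91.17°) = 88.83°

89°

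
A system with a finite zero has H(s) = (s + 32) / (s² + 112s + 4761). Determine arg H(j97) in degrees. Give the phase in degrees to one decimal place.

∠(j97 + 32) = arctan(97/32) = 71.74°
∠[(j97)² + 112(j97) + 4761] = ∠[-4648 + j10864] = 113.16°
∠H(j97) = 71.74° − 113.16° = -41.42°

-41.4°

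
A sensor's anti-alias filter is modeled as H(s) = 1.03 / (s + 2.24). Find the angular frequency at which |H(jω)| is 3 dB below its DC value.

For a single-pole low-pass, the −3 dB point is at the pole: ω = 2.24 rad/s.

2.24 rad/s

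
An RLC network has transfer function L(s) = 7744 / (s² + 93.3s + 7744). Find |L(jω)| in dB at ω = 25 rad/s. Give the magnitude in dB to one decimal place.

0.3 dB

|(j25)² + 93.3(j25) + 7744| = |7119 + j2332.5| = 7491
|L(j25)| = 7744 / 7491 = 1.0337
20 log₁₀(1.0337) = 0.29 dB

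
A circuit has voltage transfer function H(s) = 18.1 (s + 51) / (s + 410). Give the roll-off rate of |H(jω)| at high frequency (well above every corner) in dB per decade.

0 dB/decade

With 1 zero and 1 pole, the high-frequency asymptotic slope is 20 × (1 − 1) = 0 dB/decade.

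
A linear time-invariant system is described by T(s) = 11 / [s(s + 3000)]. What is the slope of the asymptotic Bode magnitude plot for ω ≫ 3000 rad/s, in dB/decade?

With 0 zeros and 2 poles, the high-frequency asymptotic slope is 20 × (0 − 2) = -40 dB/decade.

-40 dB/decade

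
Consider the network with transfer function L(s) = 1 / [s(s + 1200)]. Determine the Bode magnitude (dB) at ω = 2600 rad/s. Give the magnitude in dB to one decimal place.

|j2600 + 1200| = √(2600² + 1200²) = 2864
|j2600| = 2600
|L(j2600)| = 1 / (2864 × 2600) = 1.3431e-07
20 log₁₀(1.3431e-07) = -137.44 dB

-137.4 dB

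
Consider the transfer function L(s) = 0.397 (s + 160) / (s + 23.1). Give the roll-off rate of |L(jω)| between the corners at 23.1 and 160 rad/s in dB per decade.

-20 dB/decade

In this band the factors already past their corner are: pole at 23.1; net slope = -20 dB/decade.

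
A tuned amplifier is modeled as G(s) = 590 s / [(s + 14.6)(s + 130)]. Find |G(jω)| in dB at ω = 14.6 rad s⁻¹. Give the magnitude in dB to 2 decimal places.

|j14.6| = 14.6
|j14.6 + 14.6| = √(14.6² + 14.6²) = 20.65
|j14.6 + 130| = √(14.6² + 130²) = 130.8
|G(j14.6)| = 590 × 14.6 / (20.65 × 130.8) = 3.1891
20 log₁₀(3.1891) = 10.073 dB

10.07 dB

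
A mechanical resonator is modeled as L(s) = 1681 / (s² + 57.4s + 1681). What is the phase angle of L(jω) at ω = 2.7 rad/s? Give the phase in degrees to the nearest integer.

∠[(j2.7)² + 57.4(j2.7) + 1681] = ∠[1673.7 + j154.98] = 5.29°
∠L(j2.7) = −5.29° = -5.29°

-5°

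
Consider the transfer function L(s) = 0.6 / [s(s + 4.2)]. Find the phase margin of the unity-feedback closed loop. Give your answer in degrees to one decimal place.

Gain crossover: |L(jω)| = 1 at ω ≈ 0.143 rad s⁻¹.
∠L(j0.143) = −90° − arctan(0.143/4.2) ≈ -91.95°
PM = 180° + (-91.95°) = 88.05°

88.1°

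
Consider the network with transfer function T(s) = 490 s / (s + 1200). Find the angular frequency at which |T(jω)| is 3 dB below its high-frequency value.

For a single-pole high-pass, the −3 dB point is at the pole: ω = 1200 rad/s.

1200 rad/s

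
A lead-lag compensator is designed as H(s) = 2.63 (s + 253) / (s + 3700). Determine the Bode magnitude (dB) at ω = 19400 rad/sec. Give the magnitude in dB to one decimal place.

|j19400 + 253| = √(19400² + 253²) = 1.94e+04
|j19400 + 3700| = √(19400² + 3700²) = 1.975e+04
|H(j19400)| = 2.63 × 1.94e+04 / 1.975e+04 = 2.5837
20 log₁₀(2.5837) = 8.24 dB

8.2 dB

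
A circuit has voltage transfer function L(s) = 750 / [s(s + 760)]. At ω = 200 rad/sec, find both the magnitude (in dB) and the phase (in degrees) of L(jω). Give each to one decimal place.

|j200 + 760| = √(200² + 760²) = 785.9
|j200| = 200
|L(j200)| = 750 / (785.9 × 200) = 0.0047717
20 log₁₀(0.0047717) = -46.43 dB
∠(j200 + 760) = arctan(200/760) = 14.74°
∠(j200) = 90.00°
∠L(j200) = − (14.74° + 90.00°) = -104.74°

|L| = -46.4 dB, ∠L = -104.7°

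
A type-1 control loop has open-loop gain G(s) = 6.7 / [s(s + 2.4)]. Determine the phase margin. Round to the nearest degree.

49°

Gain crossover: |G(jω)| = 1 at ω ≈ 2.1 rad s⁻¹.
∠G(j2.1) = −90° − arctan(2.1/2.4) ≈ -131.19°
PM = 180° + (-131.19°) = 48.81°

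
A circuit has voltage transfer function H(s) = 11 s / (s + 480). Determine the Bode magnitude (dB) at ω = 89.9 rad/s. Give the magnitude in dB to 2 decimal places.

|j89.9| = 89.9
|j89.9 + 480| = √(89.9² + 480²) = 488.3
|H(j89.9)| = 11 × 89.9 / 488.3 = 2.025
20 log₁₀(2.025) = 6.128 dB

6.13 dB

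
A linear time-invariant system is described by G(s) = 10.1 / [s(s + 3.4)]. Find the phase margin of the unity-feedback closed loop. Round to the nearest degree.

55°

Gain crossover: |G(jω)| = 1 at ω ≈ 2.42 rad/s.
∠G(j2.42) = −90° − arctan(2.42/3.4) ≈ -125.44°
PM = 180° + (-125.44°) = 54.56°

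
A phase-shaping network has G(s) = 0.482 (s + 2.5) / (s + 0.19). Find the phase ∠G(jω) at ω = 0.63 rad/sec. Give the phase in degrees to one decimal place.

∠(j0.63 + 2.5) = arctan(0.63/2.5) = 14.14°
∠(j0.63 + 0.19) = arctan(0.63/0.19) = 73.22°
∠G(j0.63) = 14.14° − 73.22° = -59.07°

-59.1°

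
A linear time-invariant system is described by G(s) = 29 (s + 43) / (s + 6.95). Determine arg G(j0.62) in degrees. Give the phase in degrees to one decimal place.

∠(j0.62 + 43) = arctan(0.62/43) = 0.83°
∠(j0.62 + 6.95) = arctan(0.62/6.95) = 5.10°
∠G(j0.62) = 0.83° − 5.10° = -4.27°

-4.3°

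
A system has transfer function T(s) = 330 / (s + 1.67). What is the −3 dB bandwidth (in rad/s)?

For a single-pole low-pass, the −3 dB point is at the pole: ω = 1.67 rad/s.

1.67 rad/s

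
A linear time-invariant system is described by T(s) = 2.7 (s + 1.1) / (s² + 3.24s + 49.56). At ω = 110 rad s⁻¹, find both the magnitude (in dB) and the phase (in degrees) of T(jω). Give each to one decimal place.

|T| = -32.2 dB, ∠T = -88.9°

|j110 + 1.1| = √(110² + 1.1²) = 110
|(j110)² + 3.24(j110) + 49.56| = |-12050 + j356.4| = 1.206e+04
|T(j110)| = 2.7 × 110 / 1.206e+04 = 0.024637
20 log₁₀(0.024637) = -32.17 dB
∠(j110 + 1.1) = arctan(110/1.1) = 89.43°
∠[(j110)² + 3.24(j110) + 49.56] = ∠[-12050 + j356.4] = 178.31°
∠T(j110) = 89.43° − 178.31° = -88.88°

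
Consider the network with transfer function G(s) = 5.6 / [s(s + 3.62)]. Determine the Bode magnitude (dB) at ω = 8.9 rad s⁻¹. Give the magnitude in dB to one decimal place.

-23.7 dB

|j8.9 + 3.62| = √(8.9² + 3.62²) = 9.608
|j8.9| = 8.9
|G(j8.9)| = 5.6 / (9.608 × 8.9) = 0.065488
20 log₁₀(0.065488) = -23.68 dB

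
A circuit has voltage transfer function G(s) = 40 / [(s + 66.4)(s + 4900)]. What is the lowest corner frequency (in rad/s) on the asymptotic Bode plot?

66.4 rad/s

Break frequencies occur at each pole and zero magnitude: 66.4 rad/s, 4900 rad/s.
The lowest is 66.4 rad/s.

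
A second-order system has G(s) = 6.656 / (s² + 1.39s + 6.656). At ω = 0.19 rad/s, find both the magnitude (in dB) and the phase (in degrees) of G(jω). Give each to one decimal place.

|(j0.19)² + 1.39(j0.19) + 6.656| = |6.6199 + j0.2641| = 6.625
|G(j0.19)| = 6.656 / 6.625 = 1.0047
20 log₁₀(1.0047) = 0.04 dB
∠[(j0.19)² + 1.39(j0.19) + 6.656] = ∠[6.6199 + j0.2641] = 2.28°
∠G(j0.19) = −2.28° = -2.28°

|G| = 0.0 dB, ∠G = -2.3°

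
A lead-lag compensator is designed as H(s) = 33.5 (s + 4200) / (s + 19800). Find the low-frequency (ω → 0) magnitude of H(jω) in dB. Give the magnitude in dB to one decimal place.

H(0) = 33.5 × 4200 / 19800 = 7.1061
20 log₁₀(7.1061) = 17.03 dB

17.0 dB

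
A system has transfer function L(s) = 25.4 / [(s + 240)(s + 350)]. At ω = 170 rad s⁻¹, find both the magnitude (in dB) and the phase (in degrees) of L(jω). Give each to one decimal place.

|L| = -73.1 dB, ∠L = -61.2 deg

|j170 + 240| = √(170² + 240²) = 294.1
|j170 + 350| = √(170² + 350²) = 389.1
|L(j170)| = 25.4 / (294.1 × 389.1) = 0.00022195
20 log₁₀(0.00022195) = -73.07 dB
∠(j170 + 240) = arctan(170/240) = 35.31°
∠(j170 + 350) = arctan(170/350) = 25.91°
∠L(j170) = − (35.31° + 25.91°) = -61.22°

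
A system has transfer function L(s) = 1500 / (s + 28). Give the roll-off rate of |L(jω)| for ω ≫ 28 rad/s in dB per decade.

With 0 zeros and 1 pole, the high-frequency asymptotic slope is 20 × (0 − 1) = -20 dB/decade.

-20 dB/decade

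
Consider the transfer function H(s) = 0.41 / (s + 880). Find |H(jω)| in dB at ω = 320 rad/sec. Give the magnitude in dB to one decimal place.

-67.2 dB

|j320 + 880| = √(320² + 880²) = 936.4
|H(j320)| = 0.41 / 936.4 = 0.00043786
20 log₁₀(0.00043786) = -67.17 dB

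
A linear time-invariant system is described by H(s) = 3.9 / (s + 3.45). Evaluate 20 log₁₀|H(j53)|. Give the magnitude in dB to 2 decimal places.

|j53 + 3.45| = √(53² + 3.45²) = 53.11
|H(j53)| = 3.9 / 53.11 = 0.073429
20 log₁₀(0.073429) = -22.683 dB

-22.68 dB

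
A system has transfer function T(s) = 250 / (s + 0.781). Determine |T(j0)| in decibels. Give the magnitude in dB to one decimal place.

T(0) = 250 / 0.781 = 320.1
20 log₁₀(320.1) = 50.11 dB

50.1 dB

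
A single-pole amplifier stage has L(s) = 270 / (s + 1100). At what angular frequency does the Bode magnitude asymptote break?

The single real pole at s = −1100 gives a corner at ω = 1100 rad/s.

1100 rad/s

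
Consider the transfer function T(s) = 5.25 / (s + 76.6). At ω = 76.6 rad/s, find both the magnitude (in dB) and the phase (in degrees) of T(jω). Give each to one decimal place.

|j76.6 + 76.6| = √(76.6² + 76.6²) = 108.3
|T(j76.6)| = 5.25 / 108.3 = 0.048464
20 log₁₀(0.048464) = -26.29 dB
∠(j76.6 + 76.6) = arctan(76.6/76.6) = 45.00°
∠T(j76.6) = −45.00° = -45.00°

|T| = -26.3 dB, ∠T = -45.0°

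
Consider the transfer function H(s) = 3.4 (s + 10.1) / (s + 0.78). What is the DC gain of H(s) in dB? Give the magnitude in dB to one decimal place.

H(0) = 3.4 × 10.1 / 0.78 = 44.026
20 log₁₀(44.026) = 32.87 dB

32.9 dB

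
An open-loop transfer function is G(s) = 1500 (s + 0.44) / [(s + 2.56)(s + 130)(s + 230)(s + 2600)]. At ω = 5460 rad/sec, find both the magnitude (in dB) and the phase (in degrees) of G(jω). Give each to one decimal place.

|j5460 + 0.44| = √(5460² + 0.44²) = 5460
|j5460 + 2.56| = √(5460² + 2.56²) = 5460
|j5460 + 130| = √(5460² + 130²) = 5462
|j5460 + 230| = √(5460² + 230²) = 5465
|j5460 + 2600| = √(5460² + 2600²) = 6047
|G(j5460)| = 1500 × 5460 / (5460 × 5462 × 5465 × 6047) = 8.3105e-09
20 log₁₀(8.3105e-09) = -161.61 dB
∠(j5460 + 0.44) = arctan(5460/0.44) = 90.00°
∠(j5460 + 2.56) = arctan(5460/2.56) = 89.97°
∠(j5460 + 130) = arctan(5460/130) = 88.64°
∠(j5460 + 230) = arctan(5460/230) = 87.59°
∠(j5460 + 2600) = arctan(5460/2600) = 64.54°
∠G(j5460) = 90.00° − (89.97° + 88.64° + 87.59° + 64.54°) = -240.74°

|G| = -161.6 dB, ∠G = -240.7 deg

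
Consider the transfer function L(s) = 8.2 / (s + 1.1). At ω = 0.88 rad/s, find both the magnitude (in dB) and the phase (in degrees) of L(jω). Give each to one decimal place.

|L| = 15.3 dB, ∠L = -38.7°

|j0.88 + 1.1| = √(0.88² + 1.1²) = 1.409
|L(j0.88)| = 8.2 / 1.409 = 5.821
20 log₁₀(5.821) = 15.30 dB
∠(j0.88 + 1.1) = arctan(0.88/1.1) = 38.66°
∠L(j0.88) = −38.66° = -38.66°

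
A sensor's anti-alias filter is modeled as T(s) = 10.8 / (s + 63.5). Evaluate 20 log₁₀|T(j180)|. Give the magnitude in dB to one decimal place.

|j180 + 63.5| = √(180² + 63.5²) = 190.9
|T(j180)| = 10.8 / 190.9 = 0.056582
20 log₁₀(0.056582) = -24.95 dB

-24.9 dB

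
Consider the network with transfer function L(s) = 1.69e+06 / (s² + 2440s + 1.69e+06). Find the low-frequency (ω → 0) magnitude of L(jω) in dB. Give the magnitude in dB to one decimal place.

L(0) = 1.69e+06 / 1.69e+06 = 1
20 log₁₀(1) = 0.00 dB

0.0 dB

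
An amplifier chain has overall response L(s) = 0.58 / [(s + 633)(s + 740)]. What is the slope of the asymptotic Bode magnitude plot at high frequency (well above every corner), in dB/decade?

With 0 zeros and 2 poles, the high-frequency asymptotic slope is 20 × (0 − 2) = -40 dB/decade.

-40 dB/decade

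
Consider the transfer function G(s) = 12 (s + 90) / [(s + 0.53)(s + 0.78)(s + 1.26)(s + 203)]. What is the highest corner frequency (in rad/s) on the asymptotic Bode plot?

203 rad/s

Break frequencies occur at each pole and zero magnitude: 0.53 rad/s, 0.78 rad/s, 1.26 rad/s, 90 rad/s, 203 rad/s.
The highest is 203 rad/s.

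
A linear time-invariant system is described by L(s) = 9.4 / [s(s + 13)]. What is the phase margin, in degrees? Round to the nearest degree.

87°

Gain crossover: |L(jω)| = 1 at ω ≈ 0.722 rad/s.
∠L(j0.722) = −90° − arctan(0.722/13) ≈ -93.18°
PM = 180° + (-93.18°) = 86.82°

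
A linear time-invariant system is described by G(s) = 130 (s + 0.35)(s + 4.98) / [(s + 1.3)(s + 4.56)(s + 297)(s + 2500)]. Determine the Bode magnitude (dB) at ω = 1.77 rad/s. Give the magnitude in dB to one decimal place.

-76.2 dB

|j1.77 + 0.35| = √(1.77² + 0.35²) = 1.804
|j1.77 + 4.98| = √(1.77² + 4.98²) = 5.285
|j1.77 + 1.3| = √(1.77² + 1.3²) = 2.196
|j1.77 + 4.56| = √(1.77² + 4.56²) = 4.891
|j1.77 + 297| = √(1.77² + 297²) = 297
|j1.77 + 2500| = √(1.77² + 2500²) = 2500
|G(j1.77)| = 130 × 1.804 × 5.285 / (2.196 × 4.891 × 297 × 2500) = 0.00015542
20 log₁₀(0.00015542) = -76.17 dB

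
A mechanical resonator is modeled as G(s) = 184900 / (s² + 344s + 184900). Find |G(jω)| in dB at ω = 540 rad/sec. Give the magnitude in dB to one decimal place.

|(j540)² + 344(j540) + 184900| = |-1.067e+05 + j1.8576e+05| = 2.142e+05
|G(j540)| = 184900 / 2.142e+05 = 0.86312
20 log₁₀(0.86312) = -1.28 dB

-1.3 dB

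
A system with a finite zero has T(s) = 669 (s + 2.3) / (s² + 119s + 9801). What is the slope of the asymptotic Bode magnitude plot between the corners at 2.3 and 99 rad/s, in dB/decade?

In this band the factors already past their corner are: zero at 2.3; net slope = 20 dB/decade.

20 dB/decade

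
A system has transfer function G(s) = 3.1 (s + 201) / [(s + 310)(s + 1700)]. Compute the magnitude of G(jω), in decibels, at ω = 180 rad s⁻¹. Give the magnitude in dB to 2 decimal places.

|j180 + 201| = √(180² + 201²) = 269.8
|j180 + 310| = √(180² + 310²) = 358.5
|j180 + 1700| = √(180² + 1700²) = 1710
|G(j180)| = 3.1 × 269.8 / (358.5 × 1710) = 0.0013649
20 log₁₀(0.0013649) = -57.298 dB

-57.30 dB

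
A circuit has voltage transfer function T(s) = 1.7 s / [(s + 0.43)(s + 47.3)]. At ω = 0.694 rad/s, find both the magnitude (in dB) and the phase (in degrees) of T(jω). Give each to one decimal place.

|T| = -30.3 dB, ∠T = 30.9°

|j0.694| = 0.694
|j0.694 + 0.43| = √(0.694² + 0.43²) = 0.8164
|j0.694 + 47.3| = √(0.694² + 47.3²) = 47.31
|T(j0.694)| = 1.7 × 0.694 / (0.8164 × 47.31) = 0.030548
20 log₁₀(0.030548) = -30.30 dB
∠(j0.694) = 90.00°
∠(j0.694 + 0.43) = arctan(0.694/0.43) = 58.22°
∠(j0.694 + 47.3) = arctan(0.694/47.3) = 0.84°
∠T(j0.694) = 90.00° − (58.22° + 0.84°) = 30.94°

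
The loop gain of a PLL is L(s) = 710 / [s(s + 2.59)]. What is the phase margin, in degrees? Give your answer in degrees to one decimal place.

Gain crossover: |L(jω)| = 1 at ω ≈ 26.6 rad/s.
∠L(j26.6) = −90° − arctan(26.6/2.59) ≈ -174.44°
PM = 180° + (-174.44°) = 5.56°

5.6°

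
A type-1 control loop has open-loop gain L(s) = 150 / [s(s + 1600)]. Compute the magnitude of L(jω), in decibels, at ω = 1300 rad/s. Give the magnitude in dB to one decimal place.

-85.0 dB

|j1300 + 1600| = √(1300² + 1600²) = 2062
|j1300| = 1300
|L(j1300)| = 150 / (2062 × 1300) = 5.597e-05
20 log₁₀(5.597e-05) = -85.04 dB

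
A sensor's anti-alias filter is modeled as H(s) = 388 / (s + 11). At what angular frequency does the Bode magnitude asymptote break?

The single real pole at s = −11 gives a corner at ω = 11 rad/s.

11 rad/s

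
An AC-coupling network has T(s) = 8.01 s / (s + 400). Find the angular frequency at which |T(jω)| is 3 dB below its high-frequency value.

For a single-pole high-pass, the −3 dB point is at the pole: ω = 400 rad s⁻¹.

400 rad s⁻¹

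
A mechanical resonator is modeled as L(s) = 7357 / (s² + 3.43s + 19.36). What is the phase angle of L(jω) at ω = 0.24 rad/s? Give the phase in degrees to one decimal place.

-2.4°

∠[(j0.24)² + 3.43(j0.24) + 19.36] = ∠[19.302 + j0.8232] = 2.44°
∠L(j0.24) = −2.44° = -2.44°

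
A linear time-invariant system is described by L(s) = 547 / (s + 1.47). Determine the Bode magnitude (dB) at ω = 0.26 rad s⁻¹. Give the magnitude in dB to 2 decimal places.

51.28 dB

|j0.26 + 1.47| = √(0.26² + 1.47²) = 1.493
|L(j0.26)| = 547 / 1.493 = 366.42
20 log₁₀(366.42) = 51.280 dB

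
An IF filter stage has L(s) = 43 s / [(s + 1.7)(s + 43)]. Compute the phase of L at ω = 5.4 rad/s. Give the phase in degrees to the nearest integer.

10°

∠(j5.4) = 90.00°
∠(j5.4 + 1.7) = arctan(5.4/1.7) = 72.53°
∠(j5.4 + 43) = arctan(5.4/43) = 7.16°
∠L(j5.4) = 90.00° − (72.53° + 7.16°) = 10.32°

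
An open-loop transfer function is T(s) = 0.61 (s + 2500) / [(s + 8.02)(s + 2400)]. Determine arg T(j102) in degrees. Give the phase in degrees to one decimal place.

∠(j102 + 2500) = arctan(102/2500) = 2.34°
∠(j102 + 8.02) = arctan(102/8.02) = 85.50°
∠(j102 + 2400) = arctan(102/2400) = 2.43°
∠T(j102) = 2.34° − (85.50° + 2.43°) = -85.60°

-85.6°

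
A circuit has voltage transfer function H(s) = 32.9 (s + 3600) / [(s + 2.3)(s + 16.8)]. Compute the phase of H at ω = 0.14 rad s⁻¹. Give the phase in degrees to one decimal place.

-4.0°

∠(j0.14 + 3600) = arctan(0.14/3600) = 0.00°
∠(j0.14 + 2.3) = arctan(0.14/2.3) = 3.48°
∠(j0.14 + 16.8) = arctan(0.14/16.8) = 0.48°
∠H(j0.14) = 0.00° − (3.48° + 0.48°) = -3.96°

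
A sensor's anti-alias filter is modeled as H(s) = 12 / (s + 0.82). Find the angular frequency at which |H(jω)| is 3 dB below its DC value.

0.82 rad s⁻¹

For a single-pole low-pass, the −3 dB point is at the pole: ω = 0.82 rad s⁻¹.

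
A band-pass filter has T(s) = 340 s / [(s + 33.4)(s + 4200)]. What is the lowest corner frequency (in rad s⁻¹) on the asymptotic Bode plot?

33.4 rad s⁻¹

Break frequencies occur at each pole and zero magnitude: 33.4 rad s⁻¹, 4200 rad s⁻¹.
The lowest is 33.4 rad s⁻¹.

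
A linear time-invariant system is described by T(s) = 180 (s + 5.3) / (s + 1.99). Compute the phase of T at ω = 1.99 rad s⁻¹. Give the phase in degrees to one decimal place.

-24.4°

∠(j1.99 + 5.3) = arctan(1.99/5.3) = 20.58°
∠(j1.99 + 1.99) = arctan(1.99/1.99) = 45.00°
∠T(j1.99) = 20.58° − 45.00° = -24.42°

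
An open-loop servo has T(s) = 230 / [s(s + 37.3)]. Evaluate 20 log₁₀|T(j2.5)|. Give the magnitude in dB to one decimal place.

7.8 dB

|j2.5 + 37.3| = √(2.5² + 37.3²) = 37.38
|j2.5| = 2.5
|T(j2.5)| = 230 / (37.38 × 2.5) = 2.461
20 log₁₀(2.461) = 7.82 dB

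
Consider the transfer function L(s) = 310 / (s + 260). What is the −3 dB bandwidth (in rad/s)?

260 rad/s

For a single-pole low-pass, the −3 dB point is at the pole: ω = 260 rad/s.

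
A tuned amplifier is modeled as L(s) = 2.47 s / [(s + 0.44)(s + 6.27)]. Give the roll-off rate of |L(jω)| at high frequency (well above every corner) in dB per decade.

With 1 zero and 2 poles, the high-frequency asymptotic slope is 20 × (1 − 2) = -20 dB/decade.

-20 dB/decade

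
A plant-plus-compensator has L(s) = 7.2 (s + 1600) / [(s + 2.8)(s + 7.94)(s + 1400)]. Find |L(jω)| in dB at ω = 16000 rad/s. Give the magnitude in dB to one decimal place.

|j16000 + 1600| = √(16000² + 1600²) = 1.608e+04
|j16000 + 2.8| = √(16000² + 2.8²) = 1.6e+04
|j16000 + 7.94| = √(16000² + 7.94²) = 1.6e+04
|j16000 + 1400| = √(16000² + 1400²) = 1.606e+04
|L(j16000)| = 7.2 × 1.608e+04 / (1.6e+04 × 1.6e+04 × 1.606e+04) = 2.8158e-08
20 log₁₀(2.8158e-08) = -151.01 dB

-151.0 dB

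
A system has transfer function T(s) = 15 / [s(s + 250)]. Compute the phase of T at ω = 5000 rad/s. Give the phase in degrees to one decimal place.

∠(j5000 + 250) = arctan(5000/250) = 87.14°
∠(j5000) = 90.00°
∠T(j5000) = − (87.14° + 90.00°) = -177.14°

-177.1°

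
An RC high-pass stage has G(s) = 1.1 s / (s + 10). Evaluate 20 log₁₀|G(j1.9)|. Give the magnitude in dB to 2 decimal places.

-13.75 dB

|j1.9| = 1.9
|j1.9 + 10| = √(1.9² + 10²) = 10.18
|G(j1.9)| = 1.1 × 1.9 / 10.18 = 0.20533
20 log₁₀(0.20533) = -13.751 dB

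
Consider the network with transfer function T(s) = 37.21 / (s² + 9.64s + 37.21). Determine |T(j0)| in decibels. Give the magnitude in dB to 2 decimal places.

0.00 dB

T(0) = 37.21 / 37.21 = 1
20 log₁₀(1) = 0.000 dB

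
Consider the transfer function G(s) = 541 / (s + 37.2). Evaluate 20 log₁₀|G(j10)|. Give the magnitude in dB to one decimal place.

23.0 dB

|j10 + 37.2| = √(10² + 37.2²) = 38.52
|G(j10)| = 541 / 38.52 = 14.044
20 log₁₀(14.044) = 22.95 dB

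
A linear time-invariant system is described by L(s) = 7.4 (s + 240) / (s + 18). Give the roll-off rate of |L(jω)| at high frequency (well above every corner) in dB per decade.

0 dB/decade

With 1 zero and 1 pole, the high-frequency asymptotic slope is 20 × (1 − 1) = 0 dB/decade.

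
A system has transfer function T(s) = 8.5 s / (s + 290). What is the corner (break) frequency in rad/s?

The single real pole at s = −290 gives a corner at ω = 290 rad/s.

290 rad/s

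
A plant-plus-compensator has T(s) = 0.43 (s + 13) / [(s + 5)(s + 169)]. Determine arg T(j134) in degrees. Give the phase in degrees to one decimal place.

-41.8 deg

∠(j134 + 13) = arctan(134/13) = 84.46°
∠(j134 + 5) = arctan(134/5) = 87.86°
∠(j134 + 169) = arctan(134/169) = 38.41°
∠T(j134) = 84.46° − (87.86° + 38.41°) = -41.82°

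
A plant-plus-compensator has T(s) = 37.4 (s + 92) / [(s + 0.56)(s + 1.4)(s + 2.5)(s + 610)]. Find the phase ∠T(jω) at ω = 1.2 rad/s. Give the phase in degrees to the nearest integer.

-131°

∠(j1.2 + 92) = arctan(1.2/92) = 0.75°
∠(j1.2 + 0.56) = arctan(1.2/0.56) = 64.98°
∠(j1.2 + 1.4) = arctan(1.2/1.4) = 40.60°
∠(j1.2 + 2.5) = arctan(1.2/2.5) = 25.64°
∠(j1.2 + 610) = arctan(1.2/610) = 0.11°
∠T(j1.2) = 0.75° − (64.98° + 40.60° + 25.64° + 0.11°) = -130.59°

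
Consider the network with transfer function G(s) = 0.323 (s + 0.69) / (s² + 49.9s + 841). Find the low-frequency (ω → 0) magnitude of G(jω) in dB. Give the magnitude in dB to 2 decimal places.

-71.53 dB

G(0) = 0.323 × 0.69 / 841 = 0.00026501
20 log₁₀(0.00026501) = -71.535 dB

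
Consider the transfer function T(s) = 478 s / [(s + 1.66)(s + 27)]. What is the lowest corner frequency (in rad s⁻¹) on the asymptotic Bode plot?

1.66 rad s⁻¹

Break frequencies occur at each pole and zero magnitude: 1.66 rad s⁻¹, 27 rad s⁻¹.
The lowest is 1.66 rad s⁻¹.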